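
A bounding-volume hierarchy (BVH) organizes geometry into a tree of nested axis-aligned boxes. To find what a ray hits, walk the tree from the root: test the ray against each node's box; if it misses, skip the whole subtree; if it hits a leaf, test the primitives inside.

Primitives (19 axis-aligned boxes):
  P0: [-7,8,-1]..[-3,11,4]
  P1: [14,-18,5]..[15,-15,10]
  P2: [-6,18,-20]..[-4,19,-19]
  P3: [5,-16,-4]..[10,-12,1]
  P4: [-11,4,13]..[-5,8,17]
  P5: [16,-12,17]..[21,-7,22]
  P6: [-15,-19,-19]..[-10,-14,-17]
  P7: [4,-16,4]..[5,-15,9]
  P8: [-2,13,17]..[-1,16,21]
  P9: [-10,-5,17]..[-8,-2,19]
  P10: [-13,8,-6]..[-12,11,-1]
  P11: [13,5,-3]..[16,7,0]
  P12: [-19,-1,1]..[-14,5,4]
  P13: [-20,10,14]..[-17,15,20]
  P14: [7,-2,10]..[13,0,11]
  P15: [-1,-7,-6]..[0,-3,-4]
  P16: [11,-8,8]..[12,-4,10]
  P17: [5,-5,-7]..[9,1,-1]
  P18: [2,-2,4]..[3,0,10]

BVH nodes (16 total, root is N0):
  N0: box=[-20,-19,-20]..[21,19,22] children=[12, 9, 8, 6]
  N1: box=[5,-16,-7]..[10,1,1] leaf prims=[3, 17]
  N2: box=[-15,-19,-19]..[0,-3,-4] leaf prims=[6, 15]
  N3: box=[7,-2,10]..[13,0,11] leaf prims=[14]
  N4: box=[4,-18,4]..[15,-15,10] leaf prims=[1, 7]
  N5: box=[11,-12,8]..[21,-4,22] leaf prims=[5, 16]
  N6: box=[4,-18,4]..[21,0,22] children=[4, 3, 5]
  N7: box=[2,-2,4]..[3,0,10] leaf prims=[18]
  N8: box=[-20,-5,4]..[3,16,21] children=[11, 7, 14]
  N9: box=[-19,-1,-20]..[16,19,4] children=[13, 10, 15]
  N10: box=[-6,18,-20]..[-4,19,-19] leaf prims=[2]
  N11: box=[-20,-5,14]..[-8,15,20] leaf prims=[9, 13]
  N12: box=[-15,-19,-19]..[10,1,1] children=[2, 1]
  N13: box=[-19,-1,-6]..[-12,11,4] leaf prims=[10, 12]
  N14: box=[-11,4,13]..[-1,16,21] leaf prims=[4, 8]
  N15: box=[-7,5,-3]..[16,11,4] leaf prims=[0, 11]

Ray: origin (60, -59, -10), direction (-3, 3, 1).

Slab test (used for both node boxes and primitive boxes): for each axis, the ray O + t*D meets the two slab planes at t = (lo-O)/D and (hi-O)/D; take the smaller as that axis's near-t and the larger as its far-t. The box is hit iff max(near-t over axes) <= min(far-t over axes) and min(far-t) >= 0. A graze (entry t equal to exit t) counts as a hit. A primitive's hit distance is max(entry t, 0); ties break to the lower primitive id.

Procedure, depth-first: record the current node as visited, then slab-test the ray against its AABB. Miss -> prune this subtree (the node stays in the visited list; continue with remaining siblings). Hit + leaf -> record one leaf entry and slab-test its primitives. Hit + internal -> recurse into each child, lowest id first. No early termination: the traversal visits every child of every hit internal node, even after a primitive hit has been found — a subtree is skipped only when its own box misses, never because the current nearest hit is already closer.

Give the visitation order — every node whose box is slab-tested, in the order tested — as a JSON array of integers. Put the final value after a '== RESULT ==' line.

Trace the traversal:
N0 x:[13,80/3] y:[40/3,26] z:[-10,32] -> hit [40/3,26], descend [6, 8, 9, 12]
  N6 x:[13,56/3] y:[41/3,59/3] z:[14,32] -> hit [14,56/3], descend [3, 4, 5]
    N3 x:[47/3,53/3] y:[19,59/3] z:[20,21] -> miss, prune
    N4 x:[15,56/3] y:[41/3,44/3] z:[14,20] -> miss, prune
    N5 x:[13,49/3] y:[47/3,55/3] z:[18,32] -> miss, prune
  N8 x:[19,80/3] y:[18,25] z:[14,31] -> hit [19,25], descend [7, 11, 14]
    N7 x:[19,58/3] y:[19,59/3] z:[14,20] -> hit [19,58/3] leaf, test {P18@t=19}
    N11 x:[68/3,80/3] y:[18,74/3] z:[24,30] -> hit [24,74/3] leaf, test {P9(miss), P13(miss)}
    N14 x:[61/3,71/3] y:[21,25] z:[23,31] -> hit [23,71/3] leaf, test {P4(miss), P8(miss)}
  N9 x:[44/3,79/3] y:[58/3,26] z:[-10,14] -> miss, prune
  N12 x:[50/3,25] y:[40/3,20] z:[-9,11] -> miss, prune

Visited [0, 6, 3, 4, 5, 8, 7, 11, 14, 9, 12]. Tests: 11 box, 3 leaf. Nearest: P18.

== RESULT ==
[0, 6, 3, 4, 5, 8, 7, 11, 14, 9, 12]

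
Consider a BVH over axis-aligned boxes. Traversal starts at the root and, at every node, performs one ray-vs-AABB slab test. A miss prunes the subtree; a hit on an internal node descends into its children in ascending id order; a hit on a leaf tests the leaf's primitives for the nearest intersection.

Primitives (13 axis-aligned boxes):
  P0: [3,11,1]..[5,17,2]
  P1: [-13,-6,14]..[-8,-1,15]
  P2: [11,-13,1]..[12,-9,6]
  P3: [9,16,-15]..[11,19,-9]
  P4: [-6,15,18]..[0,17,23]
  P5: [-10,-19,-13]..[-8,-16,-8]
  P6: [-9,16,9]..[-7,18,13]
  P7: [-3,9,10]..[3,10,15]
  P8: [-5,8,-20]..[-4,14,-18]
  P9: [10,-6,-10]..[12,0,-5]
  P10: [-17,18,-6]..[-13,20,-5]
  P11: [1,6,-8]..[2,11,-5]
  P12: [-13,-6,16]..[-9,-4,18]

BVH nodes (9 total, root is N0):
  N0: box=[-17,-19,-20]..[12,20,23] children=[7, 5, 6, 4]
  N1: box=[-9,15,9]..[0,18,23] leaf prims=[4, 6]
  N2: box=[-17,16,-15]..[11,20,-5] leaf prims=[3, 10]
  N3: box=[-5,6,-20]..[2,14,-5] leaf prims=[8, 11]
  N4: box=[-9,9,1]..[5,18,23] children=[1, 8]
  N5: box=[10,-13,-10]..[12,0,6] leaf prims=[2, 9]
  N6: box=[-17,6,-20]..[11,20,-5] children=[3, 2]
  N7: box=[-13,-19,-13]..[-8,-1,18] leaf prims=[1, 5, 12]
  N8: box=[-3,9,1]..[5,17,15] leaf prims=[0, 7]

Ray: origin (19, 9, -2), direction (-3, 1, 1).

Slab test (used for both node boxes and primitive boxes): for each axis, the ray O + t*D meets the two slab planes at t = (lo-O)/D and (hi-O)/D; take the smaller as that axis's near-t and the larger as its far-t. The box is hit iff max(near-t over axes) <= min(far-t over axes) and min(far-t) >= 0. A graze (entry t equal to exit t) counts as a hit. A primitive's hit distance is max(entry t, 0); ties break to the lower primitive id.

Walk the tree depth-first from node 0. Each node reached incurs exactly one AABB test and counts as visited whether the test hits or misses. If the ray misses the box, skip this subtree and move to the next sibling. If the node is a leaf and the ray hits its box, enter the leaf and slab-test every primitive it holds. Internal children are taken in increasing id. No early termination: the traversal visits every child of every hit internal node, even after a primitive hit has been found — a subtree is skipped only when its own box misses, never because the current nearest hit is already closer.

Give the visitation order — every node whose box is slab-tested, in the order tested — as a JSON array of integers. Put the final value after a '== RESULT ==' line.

Walk:
N0 x:[7/3,12] y:[-28,11] z:[-18,25] -> hit [7/3,11], descend [4, 5, 6, 7]
  N4 x:[14/3,28/3] y:[0,9] z:[3,25] -> hit [14/3,9], descend [1, 8]
    N1 x:[19/3,28/3] y:[6,9] z:[11,25] -> miss, prune
    N8 x:[14/3,22/3] y:[0,8] z:[3,17] -> hit [14/3,22/3] leaf, test {P0(miss), P7(miss)}
  N5 x:[7/3,3] y:[-22,-9] z:[-8,8] -> miss, prune
  N6 x:[8/3,12] y:[-3,11] z:[-18,-3] -> miss, prune
  N7 x:[9,32/3] y:[-28,-10] z:[-11,20] -> miss, prune

order=[0, 4, 1, 8, 5, 6, 7]  |boxes|=7  |leaves|=1  hit=miss

== RESULT ==
[0, 4, 1, 8, 5, 6, 7]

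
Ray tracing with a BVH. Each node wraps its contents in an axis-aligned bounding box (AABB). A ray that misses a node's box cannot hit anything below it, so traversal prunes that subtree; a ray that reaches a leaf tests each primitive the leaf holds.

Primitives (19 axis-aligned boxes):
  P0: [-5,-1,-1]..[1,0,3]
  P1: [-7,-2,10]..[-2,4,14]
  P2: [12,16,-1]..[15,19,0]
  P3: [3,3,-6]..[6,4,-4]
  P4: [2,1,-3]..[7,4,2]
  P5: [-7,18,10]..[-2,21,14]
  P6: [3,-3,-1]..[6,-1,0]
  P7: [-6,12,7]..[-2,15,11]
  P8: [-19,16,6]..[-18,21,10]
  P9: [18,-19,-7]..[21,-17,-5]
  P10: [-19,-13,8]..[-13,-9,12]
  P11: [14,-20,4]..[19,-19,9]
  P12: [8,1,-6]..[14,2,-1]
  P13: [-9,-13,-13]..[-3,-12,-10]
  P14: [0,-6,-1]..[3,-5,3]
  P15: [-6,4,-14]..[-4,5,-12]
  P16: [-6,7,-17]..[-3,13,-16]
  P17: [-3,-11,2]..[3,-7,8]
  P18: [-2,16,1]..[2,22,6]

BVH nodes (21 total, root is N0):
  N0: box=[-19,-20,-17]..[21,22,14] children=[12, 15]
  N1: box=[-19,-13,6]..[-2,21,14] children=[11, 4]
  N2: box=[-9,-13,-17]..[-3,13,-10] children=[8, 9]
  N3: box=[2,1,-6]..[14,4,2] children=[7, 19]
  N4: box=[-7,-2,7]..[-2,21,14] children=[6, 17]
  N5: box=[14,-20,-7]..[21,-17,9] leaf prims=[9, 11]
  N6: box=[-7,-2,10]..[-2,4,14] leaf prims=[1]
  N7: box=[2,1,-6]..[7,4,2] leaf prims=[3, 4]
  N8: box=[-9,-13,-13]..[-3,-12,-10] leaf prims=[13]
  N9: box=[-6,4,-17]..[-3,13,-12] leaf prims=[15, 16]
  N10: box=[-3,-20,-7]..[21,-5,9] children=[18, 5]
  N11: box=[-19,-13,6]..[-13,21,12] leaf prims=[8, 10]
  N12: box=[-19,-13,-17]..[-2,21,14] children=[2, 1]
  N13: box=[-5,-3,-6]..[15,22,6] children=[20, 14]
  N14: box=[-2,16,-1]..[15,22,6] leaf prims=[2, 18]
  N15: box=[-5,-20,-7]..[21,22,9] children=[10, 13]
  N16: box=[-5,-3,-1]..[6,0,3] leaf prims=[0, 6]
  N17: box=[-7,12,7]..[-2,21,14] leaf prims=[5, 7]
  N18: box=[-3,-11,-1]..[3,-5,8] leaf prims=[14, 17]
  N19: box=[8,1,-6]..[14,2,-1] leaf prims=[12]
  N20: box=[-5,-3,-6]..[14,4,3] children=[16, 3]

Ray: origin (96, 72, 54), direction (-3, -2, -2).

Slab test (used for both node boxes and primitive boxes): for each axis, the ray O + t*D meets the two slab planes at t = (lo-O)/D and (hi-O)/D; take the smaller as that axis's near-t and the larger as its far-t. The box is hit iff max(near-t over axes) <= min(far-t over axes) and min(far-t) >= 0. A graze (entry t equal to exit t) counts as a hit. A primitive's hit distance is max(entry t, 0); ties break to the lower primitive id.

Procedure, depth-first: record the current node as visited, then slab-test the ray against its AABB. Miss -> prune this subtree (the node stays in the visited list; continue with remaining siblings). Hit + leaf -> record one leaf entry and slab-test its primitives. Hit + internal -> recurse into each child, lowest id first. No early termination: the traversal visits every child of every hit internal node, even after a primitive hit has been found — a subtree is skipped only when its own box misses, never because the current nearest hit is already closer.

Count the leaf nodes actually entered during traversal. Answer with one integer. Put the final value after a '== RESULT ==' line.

Traverse from the root:
N0 x:[25,115/3] y:[25,46] z:[20,71/2] -> hit [25,71/2], descend [12, 15]
  N12 x:[98/3,115/3] y:[51/2,85/2] z:[20,71/2] -> hit [98/3,71/2], descend [1, 2]
    N1 x:[98/3,115/3] y:[51/2,85/2] z:[20,24] -> miss, prune
    N2 x:[33,35] y:[59/2,85/2] z:[32,71/2] -> hit [33,35], descend [8, 9]
      N8 x:[33,35] y:[42,85/2] z:[32,67/2] -> miss, prune
      N9 x:[33,34] y:[59/2,34] z:[33,71/2] -> hit [33,34] leaf, test {P15@t=67/2, P16(miss)}
  N15 x:[25,101/3] y:[25,46] z:[45/2,61/2] -> hit [25,61/2], descend [10, 13]
    N10 x:[25,33] y:[77/2,46] z:[45/2,61/2] -> miss, prune
    N13 x:[27,101/3] y:[25,75/2] z:[24,30] -> hit [27,30], descend [14, 20]
      N14 x:[27,98/3] y:[25,28] z:[24,55/2] -> hit [27,55/2] leaf, test {P2@t=27, P18(miss)}
      N20 x:[82/3,101/3] y:[34,75/2] z:[51/2,30] -> miss, prune

Visited [0, 12, 1, 2, 8, 9, 15, 10, 13, 14, 20]. Tests: 11 box, 2 leaf. Nearest: P2.

== RESULT ==
2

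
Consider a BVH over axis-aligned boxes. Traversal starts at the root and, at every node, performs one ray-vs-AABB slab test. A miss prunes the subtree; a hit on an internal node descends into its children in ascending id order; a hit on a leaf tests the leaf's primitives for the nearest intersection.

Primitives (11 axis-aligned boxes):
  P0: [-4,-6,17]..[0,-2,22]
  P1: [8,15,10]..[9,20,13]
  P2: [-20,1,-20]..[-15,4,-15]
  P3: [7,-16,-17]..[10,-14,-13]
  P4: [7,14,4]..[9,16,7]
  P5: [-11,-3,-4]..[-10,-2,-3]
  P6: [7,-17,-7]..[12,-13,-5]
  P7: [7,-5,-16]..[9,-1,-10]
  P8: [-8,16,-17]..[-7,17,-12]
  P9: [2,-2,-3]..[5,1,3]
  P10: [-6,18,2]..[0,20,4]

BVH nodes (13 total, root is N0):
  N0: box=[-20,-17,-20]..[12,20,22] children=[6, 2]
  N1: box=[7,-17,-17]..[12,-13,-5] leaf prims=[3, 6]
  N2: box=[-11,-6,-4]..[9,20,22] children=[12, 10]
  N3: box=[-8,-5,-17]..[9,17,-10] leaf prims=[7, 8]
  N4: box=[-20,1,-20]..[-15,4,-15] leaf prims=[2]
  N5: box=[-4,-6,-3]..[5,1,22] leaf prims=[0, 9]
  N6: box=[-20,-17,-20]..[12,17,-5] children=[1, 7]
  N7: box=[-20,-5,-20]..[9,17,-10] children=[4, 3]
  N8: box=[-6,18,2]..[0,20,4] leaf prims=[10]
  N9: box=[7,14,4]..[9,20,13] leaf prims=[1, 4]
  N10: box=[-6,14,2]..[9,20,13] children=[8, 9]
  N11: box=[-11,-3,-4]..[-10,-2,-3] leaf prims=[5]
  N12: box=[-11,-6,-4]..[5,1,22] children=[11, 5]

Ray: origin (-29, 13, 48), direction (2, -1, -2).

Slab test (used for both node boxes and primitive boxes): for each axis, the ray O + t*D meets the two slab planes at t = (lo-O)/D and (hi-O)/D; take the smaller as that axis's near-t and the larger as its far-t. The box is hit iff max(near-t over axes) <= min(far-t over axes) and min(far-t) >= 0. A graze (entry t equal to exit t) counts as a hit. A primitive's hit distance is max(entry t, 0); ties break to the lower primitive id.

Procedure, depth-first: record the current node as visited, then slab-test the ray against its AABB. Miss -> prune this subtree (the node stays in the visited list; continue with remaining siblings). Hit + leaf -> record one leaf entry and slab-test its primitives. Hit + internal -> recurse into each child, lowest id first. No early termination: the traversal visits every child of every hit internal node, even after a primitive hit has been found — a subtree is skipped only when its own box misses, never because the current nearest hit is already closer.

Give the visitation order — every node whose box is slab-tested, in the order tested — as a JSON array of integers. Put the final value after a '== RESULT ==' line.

Traverse from the root:
N0 x:[9/2,41/2] y:[-7,30] z:[13,34] -> hit [13,41/2], descend [2, 6]
  N2 x:[9,19] y:[-7,19] z:[13,26] -> hit [13,19], descend [10, 12]
    N10 x:[23/2,19] y:[-7,-1] z:[35/2,23] -> miss, prune
    N12 x:[9,17] y:[12,19] z:[13,26] -> hit [13,17], descend [5, 11]
      N5 x:[25/2,17] y:[12,19] z:[13,51/2] -> hit [13,17] leaf, test {P0(miss), P9(miss)}
      N11 x:[9,19/2] y:[15,16] z:[51/2,26] -> miss, prune
  N6 x:[9/2,41/2] y:[-4,30] z:[53/2,34] -> miss, prune

7 AABB tests over nodes [0, 2, 10, 12, 5, 11, 6]; 1 leaf entered; closest miss.

== RESULT ==
[0, 2, 10, 12, 5, 11, 6]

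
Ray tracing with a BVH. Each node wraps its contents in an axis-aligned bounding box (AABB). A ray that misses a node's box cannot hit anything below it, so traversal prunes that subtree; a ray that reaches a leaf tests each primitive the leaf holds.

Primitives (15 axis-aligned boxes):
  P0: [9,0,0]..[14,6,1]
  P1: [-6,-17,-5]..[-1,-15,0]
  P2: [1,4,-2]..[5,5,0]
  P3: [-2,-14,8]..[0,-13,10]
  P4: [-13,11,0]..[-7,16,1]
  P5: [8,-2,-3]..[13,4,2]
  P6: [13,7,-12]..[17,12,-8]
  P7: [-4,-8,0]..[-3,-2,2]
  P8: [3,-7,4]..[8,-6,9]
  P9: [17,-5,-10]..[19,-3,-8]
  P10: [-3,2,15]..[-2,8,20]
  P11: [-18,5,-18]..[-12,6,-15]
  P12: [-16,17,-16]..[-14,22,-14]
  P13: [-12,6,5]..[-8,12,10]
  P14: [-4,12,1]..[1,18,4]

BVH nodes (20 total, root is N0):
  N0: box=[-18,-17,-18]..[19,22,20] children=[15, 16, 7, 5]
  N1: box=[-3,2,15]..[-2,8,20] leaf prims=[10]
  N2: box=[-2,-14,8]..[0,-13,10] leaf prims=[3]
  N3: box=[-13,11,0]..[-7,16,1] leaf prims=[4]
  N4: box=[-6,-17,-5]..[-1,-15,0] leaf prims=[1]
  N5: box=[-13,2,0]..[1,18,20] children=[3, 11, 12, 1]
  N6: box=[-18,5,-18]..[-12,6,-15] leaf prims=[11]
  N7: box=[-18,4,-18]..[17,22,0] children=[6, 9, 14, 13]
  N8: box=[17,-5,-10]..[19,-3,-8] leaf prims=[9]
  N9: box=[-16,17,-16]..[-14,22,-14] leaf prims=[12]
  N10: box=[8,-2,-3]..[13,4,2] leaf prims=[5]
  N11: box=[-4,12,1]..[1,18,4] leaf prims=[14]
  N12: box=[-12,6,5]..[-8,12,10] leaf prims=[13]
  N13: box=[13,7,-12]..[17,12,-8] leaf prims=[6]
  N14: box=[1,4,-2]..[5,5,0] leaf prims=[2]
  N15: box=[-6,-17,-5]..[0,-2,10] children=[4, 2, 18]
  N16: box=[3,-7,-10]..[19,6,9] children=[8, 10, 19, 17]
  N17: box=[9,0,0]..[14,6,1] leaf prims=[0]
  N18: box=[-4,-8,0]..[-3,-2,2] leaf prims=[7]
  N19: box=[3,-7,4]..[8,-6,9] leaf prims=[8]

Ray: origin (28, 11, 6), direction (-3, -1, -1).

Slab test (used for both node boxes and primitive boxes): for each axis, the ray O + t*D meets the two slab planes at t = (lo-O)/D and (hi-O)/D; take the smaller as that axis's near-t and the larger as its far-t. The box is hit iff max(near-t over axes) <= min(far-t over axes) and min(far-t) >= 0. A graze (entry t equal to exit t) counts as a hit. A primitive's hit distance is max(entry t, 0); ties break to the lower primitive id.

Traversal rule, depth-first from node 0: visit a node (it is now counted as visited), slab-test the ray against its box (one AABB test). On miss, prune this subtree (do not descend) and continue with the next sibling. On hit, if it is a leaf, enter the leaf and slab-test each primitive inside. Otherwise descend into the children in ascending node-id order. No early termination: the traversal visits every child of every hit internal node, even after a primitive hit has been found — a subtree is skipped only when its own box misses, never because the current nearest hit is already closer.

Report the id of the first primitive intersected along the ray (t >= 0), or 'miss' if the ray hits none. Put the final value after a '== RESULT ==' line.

Trace the traversal:
N0 x:[3,46/3] y:[-11,28] z:[-14,24] -> hit [3,46/3], descend [5, 7, 15, 16]
  N5 x:[9,41/3] y:[-7,9] z:[-14,6] -> miss, prune
  N7 x:[11/3,46/3] y:[-11,7] z:[6,24] -> hit [6,7], descend [6, 9, 13, 14]
    N6 x:[40/3,46/3] y:[5,6] z:[21,24] -> miss, prune
    N9 x:[14,44/3] y:[-11,-6] z:[20,22] -> miss, prune
    N13 x:[11/3,5] y:[-1,4] z:[14,18] -> miss, prune
    N14 x:[23/3,9] y:[6,7] z:[6,8] -> miss, prune
  N15 x:[28/3,34/3] y:[13,28] z:[-4,11] -> miss, prune
  N16 x:[3,25/3] y:[5,18] z:[-3,16] -> hit [5,25/3], descend [8, 10, 17, 19]
    N8 x:[3,11/3] y:[14,16] z:[14,16] -> miss, prune
    N10 x:[5,20/3] y:[7,13] z:[4,9] -> miss, prune
    N17 x:[14/3,19/3] y:[5,11] z:[5,6] -> hit [5,6] leaf, test {P0@t=5}
    N19 x:[20/3,25/3] y:[17,18] z:[-3,2] -> miss, prune

order=[0, 5, 7, 6, 9, 13, 14, 15, 16, 8, 10, 17, 19]  |boxes|=13  |leaves|=1  hit=P0

== RESULT ==
0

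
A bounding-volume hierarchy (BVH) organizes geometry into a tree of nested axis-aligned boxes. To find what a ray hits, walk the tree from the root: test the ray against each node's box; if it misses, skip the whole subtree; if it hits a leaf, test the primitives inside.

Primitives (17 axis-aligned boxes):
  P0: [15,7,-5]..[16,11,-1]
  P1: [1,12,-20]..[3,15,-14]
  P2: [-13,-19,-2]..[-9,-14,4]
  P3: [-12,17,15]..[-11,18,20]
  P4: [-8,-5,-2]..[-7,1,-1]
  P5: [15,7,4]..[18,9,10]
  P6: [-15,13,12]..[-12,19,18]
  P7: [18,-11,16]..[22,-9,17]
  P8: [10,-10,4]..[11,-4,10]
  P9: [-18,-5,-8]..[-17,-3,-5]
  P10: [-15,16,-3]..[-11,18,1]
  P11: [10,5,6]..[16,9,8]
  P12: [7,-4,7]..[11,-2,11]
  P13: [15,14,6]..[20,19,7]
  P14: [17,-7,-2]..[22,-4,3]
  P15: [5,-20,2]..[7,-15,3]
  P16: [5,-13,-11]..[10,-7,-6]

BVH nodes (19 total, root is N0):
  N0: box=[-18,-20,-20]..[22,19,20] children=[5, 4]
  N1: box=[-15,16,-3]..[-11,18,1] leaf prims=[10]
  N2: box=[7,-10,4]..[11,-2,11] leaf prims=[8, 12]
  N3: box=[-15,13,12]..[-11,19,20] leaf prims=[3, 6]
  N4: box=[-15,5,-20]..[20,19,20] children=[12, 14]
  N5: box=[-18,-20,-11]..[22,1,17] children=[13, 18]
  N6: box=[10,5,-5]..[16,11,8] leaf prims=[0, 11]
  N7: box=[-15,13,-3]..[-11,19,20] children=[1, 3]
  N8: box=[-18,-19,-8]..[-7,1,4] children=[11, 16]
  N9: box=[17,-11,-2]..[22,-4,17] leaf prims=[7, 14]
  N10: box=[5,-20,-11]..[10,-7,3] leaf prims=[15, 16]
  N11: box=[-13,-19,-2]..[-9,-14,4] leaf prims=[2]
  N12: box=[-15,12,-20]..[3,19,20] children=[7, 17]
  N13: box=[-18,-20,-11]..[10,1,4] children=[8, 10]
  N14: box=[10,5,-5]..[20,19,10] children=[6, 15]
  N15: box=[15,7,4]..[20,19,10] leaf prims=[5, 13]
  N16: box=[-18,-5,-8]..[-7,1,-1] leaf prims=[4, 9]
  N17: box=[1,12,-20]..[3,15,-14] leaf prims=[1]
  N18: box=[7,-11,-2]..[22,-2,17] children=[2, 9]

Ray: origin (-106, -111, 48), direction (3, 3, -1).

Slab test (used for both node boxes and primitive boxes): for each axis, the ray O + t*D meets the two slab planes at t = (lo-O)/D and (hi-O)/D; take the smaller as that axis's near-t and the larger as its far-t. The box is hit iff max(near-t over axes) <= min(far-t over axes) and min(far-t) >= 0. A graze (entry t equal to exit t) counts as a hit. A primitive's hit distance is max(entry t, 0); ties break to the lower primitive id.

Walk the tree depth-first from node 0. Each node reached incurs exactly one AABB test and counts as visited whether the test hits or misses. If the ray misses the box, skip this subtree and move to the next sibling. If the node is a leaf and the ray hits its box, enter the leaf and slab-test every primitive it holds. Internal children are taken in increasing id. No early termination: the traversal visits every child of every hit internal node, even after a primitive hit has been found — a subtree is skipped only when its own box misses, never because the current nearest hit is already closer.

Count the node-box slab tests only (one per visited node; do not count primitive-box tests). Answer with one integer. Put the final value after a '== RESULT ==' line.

Trace the traversal:
N0 x:[88/3,128/3] y:[91/3,130/3] z:[28,68] -> hit [91/3,128/3], descend [4, 5]
  N4 x:[91/3,42] y:[116/3,130/3] z:[28,68] -> hit [116/3,42], descend [12, 14]
    N12 x:[91/3,109/3] y:[41,130/3] z:[28,68] -> miss, prune
    N14 x:[116/3,42] y:[116/3,130/3] z:[38,53] -> hit [116/3,42], descend [6, 15]
      N6 x:[116/3,122/3] y:[116/3,122/3] z:[40,53] -> hit [40,122/3] leaf, test {P0(miss), P11@t=40}
      N15 x:[121/3,42] y:[118/3,130/3] z:[38,44] -> hit [121/3,42] leaf, test {P5(miss), P13@t=125/3}
  N5 x:[88/3,128/3] y:[91/3,112/3] z:[31,59] -> hit [31,112/3], descend [13, 18]
    N13 x:[88/3,116/3] y:[91/3,112/3] z:[44,59] -> miss, prune
    N18 x:[113/3,128/3] y:[100/3,109/3] z:[31,50] -> miss, prune

Summary -> nodes [0, 4, 12, 14, 6, 15, 5, 13, 18]; box-tests=9; leaf-entries=2; first=P11

== RESULT ==
9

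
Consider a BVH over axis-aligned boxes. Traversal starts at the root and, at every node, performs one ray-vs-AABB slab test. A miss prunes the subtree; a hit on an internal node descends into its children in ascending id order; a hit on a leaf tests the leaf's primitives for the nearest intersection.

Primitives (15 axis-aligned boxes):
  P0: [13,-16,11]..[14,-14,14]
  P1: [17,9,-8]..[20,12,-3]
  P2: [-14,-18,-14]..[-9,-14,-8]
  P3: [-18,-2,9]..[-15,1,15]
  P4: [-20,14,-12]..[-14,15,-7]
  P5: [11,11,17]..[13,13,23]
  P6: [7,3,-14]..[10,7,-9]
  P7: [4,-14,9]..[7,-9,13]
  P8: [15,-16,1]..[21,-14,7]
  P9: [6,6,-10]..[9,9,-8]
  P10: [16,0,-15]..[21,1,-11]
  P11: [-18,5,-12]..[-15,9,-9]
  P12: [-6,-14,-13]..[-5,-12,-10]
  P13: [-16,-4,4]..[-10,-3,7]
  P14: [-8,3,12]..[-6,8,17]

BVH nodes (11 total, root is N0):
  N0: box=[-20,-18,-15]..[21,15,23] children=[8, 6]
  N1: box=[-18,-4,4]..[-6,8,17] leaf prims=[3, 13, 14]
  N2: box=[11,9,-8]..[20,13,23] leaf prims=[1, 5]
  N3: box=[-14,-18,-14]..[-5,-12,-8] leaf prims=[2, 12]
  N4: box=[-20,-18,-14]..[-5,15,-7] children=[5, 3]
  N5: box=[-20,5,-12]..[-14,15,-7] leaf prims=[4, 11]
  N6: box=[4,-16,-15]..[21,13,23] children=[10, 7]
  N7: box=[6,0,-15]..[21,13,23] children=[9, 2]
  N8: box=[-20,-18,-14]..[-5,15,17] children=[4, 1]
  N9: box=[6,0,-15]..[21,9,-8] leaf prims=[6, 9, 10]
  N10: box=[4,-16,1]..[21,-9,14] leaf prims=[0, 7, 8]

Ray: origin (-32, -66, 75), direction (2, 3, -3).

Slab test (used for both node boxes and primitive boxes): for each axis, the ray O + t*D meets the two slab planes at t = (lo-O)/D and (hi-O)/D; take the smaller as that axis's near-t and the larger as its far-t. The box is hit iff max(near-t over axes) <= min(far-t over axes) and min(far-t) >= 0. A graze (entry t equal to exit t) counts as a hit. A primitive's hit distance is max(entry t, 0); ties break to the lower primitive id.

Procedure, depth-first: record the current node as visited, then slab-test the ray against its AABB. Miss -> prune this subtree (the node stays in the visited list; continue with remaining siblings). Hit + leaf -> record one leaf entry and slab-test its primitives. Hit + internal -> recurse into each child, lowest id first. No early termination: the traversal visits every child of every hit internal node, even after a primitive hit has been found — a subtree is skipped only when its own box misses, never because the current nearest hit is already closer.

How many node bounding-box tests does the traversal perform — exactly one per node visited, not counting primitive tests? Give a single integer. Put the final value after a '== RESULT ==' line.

Walk:
N0 x:[6,53/2] y:[16,27] z:[52/3,30] -> hit [52/3,53/2], descend [6, 8]
  N6 x:[18,53/2] y:[50/3,79/3] z:[52/3,30] -> hit [18,79/3], descend [7, 10]
    N7 x:[19,53/2] y:[22,79/3] z:[52/3,30] -> hit [22,79/3], descend [2, 9]
      N2 x:[43/2,26] y:[25,79/3] z:[52/3,83/3] -> hit [25,26] leaf, test {P1@t=26, P5(miss)}
      N9 x:[19,53/2] y:[22,25] z:[83/3,30] -> miss, prune
    N10 x:[18,53/2] y:[50/3,19] z:[61/3,74/3] -> miss, prune
  N8 x:[6,27/2] y:[16,27] z:[58/3,89/3] -> miss, prune

order=[0, 6, 7, 2, 9, 10, 8]  |boxes|=7  |leaves|=1  hit=P1

== RESULT ==
7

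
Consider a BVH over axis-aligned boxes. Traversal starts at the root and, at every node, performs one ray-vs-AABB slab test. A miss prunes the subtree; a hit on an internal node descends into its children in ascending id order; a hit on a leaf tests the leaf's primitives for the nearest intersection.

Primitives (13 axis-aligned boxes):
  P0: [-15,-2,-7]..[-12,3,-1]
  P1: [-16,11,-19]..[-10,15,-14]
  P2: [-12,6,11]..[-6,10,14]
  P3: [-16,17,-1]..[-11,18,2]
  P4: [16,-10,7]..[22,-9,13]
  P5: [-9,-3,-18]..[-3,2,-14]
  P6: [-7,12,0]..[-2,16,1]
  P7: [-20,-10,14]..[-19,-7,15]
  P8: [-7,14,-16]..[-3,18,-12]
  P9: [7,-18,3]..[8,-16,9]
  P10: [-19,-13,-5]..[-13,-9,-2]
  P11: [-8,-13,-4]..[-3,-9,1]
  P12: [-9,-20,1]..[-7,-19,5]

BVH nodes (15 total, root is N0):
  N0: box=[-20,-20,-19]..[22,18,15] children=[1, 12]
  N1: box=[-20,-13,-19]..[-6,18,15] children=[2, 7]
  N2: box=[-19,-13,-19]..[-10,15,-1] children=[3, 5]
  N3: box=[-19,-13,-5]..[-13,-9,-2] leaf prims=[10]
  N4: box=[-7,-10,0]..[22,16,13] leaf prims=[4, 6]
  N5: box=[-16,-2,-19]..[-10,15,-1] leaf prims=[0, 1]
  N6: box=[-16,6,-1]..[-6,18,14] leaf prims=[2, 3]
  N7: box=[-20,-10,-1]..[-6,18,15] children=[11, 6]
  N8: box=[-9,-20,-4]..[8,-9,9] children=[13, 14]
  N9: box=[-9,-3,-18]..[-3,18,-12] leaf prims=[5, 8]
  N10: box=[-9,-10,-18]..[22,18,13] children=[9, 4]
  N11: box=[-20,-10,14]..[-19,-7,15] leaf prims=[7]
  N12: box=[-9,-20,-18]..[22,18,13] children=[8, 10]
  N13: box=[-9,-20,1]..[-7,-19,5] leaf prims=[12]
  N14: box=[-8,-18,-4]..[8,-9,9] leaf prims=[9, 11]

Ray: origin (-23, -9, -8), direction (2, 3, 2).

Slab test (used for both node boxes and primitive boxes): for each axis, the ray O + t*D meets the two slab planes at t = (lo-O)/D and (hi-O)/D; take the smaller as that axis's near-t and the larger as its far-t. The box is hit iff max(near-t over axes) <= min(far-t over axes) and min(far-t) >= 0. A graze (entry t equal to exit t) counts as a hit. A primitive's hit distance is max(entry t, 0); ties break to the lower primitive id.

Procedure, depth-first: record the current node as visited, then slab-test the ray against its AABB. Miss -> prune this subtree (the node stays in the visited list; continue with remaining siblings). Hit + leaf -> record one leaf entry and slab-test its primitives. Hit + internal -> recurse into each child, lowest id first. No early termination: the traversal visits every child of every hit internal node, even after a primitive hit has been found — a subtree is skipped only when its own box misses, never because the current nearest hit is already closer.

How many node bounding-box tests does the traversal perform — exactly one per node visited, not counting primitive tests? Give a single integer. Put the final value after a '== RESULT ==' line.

Walk:
N0 x:[3/2,45/2] y:[-11/3,9] z:[-11/2,23/2] -> hit [3/2,9], descend [1, 12]
  N1 x:[3/2,17/2] y:[-4/3,9] z:[-11/2,23/2] -> hit [3/2,17/2], descend [2, 7]
    N2 x:[2,13/2] y:[-4/3,8] z:[-11/2,7/2] -> hit [2,7/2], descend [3, 5]
      N3 x:[2,5] y:[-4/3,0] z:[3/2,3] -> miss, prune
      N5 x:[7/2,13/2] y:[7/3,8] z:[-11/2,7/2] -> hit [7/2,7/2] leaf, test {P0(miss), P1(miss)}
    N7 x:[3/2,17/2] y:[-1/3,9] z:[7/2,23/2] -> hit [7/2,17/2], descend [6, 11]
      N6 x:[7/2,17/2] y:[5,9] z:[7/2,11] -> hit [5,17/2] leaf, test {P2(miss), P3(miss)}
      N11 x:[3/2,2] y:[-1/3,2/3] z:[11,23/2] -> miss, prune
  N12 x:[7,45/2] y:[-11/3,9] z:[-5,21/2] -> hit [7,9], descend [8, 10]
    N8 x:[7,31/2] y:[-11/3,0] z:[2,17/2] -> miss, prune
    N10 x:[7,45/2] y:[-1/3,9] z:[-5,21/2] -> hit [7,9], descend [4, 9]
      N4 x:[8,45/2] y:[-1/3,25/3] z:[4,21/2] -> hit [8,25/3] leaf, test {P4(miss), P6(miss)}
      N9 x:[7,10] y:[2,9] z:[-5,-2] -> miss, prune

Summary -> nodes [0, 1, 2, 3, 5, 7, 6, 11, 12, 8, 10, 4, 9]; box-tests=13; leaf-entries=3; first=miss

== RESULT ==
13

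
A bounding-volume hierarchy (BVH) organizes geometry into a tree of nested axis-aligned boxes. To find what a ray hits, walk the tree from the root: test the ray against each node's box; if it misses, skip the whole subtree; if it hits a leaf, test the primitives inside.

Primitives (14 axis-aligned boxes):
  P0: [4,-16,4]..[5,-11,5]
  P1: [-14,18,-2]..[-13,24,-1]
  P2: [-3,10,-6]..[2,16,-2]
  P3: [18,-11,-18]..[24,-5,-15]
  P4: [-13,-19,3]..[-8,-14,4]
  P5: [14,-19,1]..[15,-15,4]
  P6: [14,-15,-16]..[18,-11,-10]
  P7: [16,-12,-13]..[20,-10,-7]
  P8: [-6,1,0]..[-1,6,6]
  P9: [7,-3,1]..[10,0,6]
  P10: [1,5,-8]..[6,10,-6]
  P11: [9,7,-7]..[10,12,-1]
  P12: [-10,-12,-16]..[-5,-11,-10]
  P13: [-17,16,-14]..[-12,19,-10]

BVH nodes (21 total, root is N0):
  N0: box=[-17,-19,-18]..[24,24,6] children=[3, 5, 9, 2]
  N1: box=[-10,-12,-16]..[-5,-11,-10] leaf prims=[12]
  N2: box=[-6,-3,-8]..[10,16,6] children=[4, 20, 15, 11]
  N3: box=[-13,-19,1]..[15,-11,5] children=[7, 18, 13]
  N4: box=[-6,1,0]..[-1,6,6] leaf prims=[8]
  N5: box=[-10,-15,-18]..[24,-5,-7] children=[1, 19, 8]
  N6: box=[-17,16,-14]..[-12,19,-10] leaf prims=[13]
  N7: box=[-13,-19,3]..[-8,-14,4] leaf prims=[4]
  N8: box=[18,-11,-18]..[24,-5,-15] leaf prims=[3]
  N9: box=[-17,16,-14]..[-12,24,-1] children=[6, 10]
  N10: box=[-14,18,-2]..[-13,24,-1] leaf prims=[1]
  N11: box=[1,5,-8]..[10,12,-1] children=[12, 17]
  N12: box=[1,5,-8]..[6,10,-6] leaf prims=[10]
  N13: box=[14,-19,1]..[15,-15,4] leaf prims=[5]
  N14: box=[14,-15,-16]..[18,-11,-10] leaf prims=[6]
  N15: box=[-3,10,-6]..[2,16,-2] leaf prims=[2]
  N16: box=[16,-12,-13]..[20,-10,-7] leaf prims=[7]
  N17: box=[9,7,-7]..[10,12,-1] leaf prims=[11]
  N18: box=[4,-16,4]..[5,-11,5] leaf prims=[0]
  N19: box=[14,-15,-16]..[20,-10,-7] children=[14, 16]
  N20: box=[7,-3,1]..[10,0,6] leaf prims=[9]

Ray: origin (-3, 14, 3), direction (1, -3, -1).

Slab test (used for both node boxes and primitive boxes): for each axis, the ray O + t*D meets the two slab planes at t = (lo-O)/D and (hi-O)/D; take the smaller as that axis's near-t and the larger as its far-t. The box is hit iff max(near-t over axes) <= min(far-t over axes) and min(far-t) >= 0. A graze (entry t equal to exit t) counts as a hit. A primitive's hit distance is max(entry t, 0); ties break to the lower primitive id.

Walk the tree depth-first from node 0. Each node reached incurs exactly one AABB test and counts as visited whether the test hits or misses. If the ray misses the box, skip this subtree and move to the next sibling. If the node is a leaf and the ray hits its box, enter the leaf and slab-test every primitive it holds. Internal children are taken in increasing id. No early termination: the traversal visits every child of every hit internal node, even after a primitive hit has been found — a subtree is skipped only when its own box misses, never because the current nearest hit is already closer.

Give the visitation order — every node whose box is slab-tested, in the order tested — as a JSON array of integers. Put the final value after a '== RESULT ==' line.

Walk:
N0 x:[-14,27] y:[-10/3,11] z:[-3,21] -> hit [-3,11], descend [2, 3, 5, 9]
  N2 x:[-3,13] y:[-2/3,17/3] z:[-3,11] -> hit [-2/3,17/3], descend [4, 11, 15, 20]
    N4 x:[-3,2] y:[8/3,13/3] z:[-3,3] -> miss, prune
    N11 x:[4,13] y:[2/3,3] z:[4,11] -> miss, prune
    N15 x:[0,5] y:[-2/3,4/3] z:[5,9] -> miss, prune
    N20 x:[10,13] y:[14/3,17/3] z:[-3,2] -> miss, prune
  N3 x:[-10,18] y:[25/3,11] z:[-2,2] -> miss, prune
  N5 x:[-7,27] y:[19/3,29/3] z:[10,21] -> miss, prune
  N9 x:[-14,-9] y:[-10/3,-2/3] z:[4,17] -> miss, prune

order=[0, 2, 4, 11, 15, 20, 3, 5, 9]  |boxes|=9  |leaves|=0  hit=miss

== RESULT ==
[0, 2, 4, 11, 15, 20, 3, 5, 9]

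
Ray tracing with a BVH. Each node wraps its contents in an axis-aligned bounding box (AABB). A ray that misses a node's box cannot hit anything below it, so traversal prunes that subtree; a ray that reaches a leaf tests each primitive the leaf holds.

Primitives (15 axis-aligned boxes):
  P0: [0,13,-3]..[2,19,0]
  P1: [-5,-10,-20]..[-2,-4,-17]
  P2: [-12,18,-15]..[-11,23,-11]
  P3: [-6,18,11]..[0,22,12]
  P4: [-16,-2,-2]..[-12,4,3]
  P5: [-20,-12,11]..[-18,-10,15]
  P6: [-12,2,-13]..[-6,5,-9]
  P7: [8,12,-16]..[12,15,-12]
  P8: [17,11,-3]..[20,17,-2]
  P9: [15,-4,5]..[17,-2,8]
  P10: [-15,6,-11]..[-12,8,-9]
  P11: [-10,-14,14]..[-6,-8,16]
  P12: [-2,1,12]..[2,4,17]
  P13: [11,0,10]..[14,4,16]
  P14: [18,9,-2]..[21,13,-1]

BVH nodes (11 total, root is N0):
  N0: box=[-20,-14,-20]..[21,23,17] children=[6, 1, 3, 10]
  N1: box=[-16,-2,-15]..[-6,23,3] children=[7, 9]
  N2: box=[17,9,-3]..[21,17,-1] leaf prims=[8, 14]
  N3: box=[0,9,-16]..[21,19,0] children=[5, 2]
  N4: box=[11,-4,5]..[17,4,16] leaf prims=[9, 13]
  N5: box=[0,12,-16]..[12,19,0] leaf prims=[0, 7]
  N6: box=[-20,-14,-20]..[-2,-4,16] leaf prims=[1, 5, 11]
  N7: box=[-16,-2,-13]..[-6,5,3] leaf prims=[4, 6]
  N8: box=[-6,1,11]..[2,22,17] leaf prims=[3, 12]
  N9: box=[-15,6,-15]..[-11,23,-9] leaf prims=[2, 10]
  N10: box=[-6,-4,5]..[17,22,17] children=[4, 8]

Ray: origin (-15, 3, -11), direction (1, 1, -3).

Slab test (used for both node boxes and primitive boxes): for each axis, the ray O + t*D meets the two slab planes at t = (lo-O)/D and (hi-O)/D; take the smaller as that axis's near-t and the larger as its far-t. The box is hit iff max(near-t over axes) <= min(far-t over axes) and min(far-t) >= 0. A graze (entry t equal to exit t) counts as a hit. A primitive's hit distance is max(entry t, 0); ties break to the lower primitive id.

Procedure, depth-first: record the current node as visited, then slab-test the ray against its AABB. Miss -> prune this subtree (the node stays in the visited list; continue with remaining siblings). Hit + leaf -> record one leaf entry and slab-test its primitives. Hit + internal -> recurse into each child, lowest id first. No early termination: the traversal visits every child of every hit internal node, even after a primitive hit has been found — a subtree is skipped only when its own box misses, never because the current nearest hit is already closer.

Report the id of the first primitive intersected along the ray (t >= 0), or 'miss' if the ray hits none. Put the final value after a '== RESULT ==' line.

Traverse from the root:
N0 x:[-5,36] y:[-17,20] z:[-28/3,3] -> hit [-5,3], descend [1, 3, 6, 10]
  N1 x:[-1,9] y:[-5,20] z:[-14/3,4/3] -> hit [-1,4/3], descend [7, 9]
    N7 x:[-1,9] y:[-5,2] z:[-14/3,2/3] -> hit [-1,2/3] leaf, test {P4(miss), P6(miss)}
    N9 x:[0,4] y:[3,20] z:[-2/3,4/3] -> miss, prune
  N3 x:[15,36] y:[6,16] z:[-11/3,5/3] -> miss, prune
  N6 x:[-5,13] y:[-17,-7] z:[-9,3] -> miss, prune
  N10 x:[9,32] y:[-7,19] z:[-28/3,-16/3] -> miss, prune

7 AABB tests over nodes [0, 1, 7, 9, 3, 6, 10]; 1 leaf entered; closest miss.

== RESULT ==
miss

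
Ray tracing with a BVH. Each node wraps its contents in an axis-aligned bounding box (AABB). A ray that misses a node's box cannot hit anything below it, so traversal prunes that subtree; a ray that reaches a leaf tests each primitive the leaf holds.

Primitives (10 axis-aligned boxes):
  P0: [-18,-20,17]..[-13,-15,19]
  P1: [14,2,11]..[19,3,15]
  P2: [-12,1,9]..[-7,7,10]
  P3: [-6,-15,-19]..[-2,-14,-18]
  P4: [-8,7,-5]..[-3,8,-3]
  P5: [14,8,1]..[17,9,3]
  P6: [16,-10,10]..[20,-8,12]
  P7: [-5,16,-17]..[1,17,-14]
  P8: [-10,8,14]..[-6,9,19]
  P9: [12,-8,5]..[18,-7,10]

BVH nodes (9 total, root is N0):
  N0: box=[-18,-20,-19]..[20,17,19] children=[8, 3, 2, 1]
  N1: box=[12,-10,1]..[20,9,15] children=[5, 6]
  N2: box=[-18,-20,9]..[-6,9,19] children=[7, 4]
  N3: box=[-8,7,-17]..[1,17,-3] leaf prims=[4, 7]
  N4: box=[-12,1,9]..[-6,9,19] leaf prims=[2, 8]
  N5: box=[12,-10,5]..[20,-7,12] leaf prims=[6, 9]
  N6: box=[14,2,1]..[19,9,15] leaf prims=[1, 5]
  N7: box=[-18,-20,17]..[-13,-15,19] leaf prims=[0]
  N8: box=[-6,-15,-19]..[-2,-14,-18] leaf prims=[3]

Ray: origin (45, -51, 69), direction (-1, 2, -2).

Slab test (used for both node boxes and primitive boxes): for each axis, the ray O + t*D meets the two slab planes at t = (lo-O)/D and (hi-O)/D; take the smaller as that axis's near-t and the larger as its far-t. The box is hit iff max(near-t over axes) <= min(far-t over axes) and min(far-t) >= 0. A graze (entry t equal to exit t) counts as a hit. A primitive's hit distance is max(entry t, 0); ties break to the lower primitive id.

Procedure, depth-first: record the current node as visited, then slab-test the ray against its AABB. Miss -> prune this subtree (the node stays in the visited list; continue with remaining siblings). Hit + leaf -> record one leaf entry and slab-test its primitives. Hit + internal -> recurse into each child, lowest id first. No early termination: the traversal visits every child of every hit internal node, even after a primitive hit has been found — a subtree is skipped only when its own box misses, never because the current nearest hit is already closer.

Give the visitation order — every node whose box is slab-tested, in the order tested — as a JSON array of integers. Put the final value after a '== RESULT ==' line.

Traverse from the root:
N0 x:[25,63] y:[31/2,34] z:[25,44] -> hit [25,34], descend [1, 2, 3, 8]
  N1 x:[25,33] y:[41/2,30] z:[27,34] -> hit [27,30], descend [5, 6]
    N5 x:[25,33] y:[41/2,22] z:[57/2,32] -> miss, prune
    N6 x:[26,31] y:[53/2,30] z:[27,34] -> hit [27,30] leaf, test {P1@t=27, P5(miss)}
  N2 x:[51,63] y:[31/2,30] z:[25,30] -> miss, prune
  N3 x:[44,53] y:[29,34] z:[36,43] -> miss, prune
  N8 x:[47,51] y:[18,37/2] z:[87/2,44] -> miss, prune

Summary -> nodes [0, 1, 5, 6, 2, 3, 8]; box-tests=7; leaf-entries=1; first=P1

== RESULT ==
[0, 1, 5, 6, 2, 3, 8]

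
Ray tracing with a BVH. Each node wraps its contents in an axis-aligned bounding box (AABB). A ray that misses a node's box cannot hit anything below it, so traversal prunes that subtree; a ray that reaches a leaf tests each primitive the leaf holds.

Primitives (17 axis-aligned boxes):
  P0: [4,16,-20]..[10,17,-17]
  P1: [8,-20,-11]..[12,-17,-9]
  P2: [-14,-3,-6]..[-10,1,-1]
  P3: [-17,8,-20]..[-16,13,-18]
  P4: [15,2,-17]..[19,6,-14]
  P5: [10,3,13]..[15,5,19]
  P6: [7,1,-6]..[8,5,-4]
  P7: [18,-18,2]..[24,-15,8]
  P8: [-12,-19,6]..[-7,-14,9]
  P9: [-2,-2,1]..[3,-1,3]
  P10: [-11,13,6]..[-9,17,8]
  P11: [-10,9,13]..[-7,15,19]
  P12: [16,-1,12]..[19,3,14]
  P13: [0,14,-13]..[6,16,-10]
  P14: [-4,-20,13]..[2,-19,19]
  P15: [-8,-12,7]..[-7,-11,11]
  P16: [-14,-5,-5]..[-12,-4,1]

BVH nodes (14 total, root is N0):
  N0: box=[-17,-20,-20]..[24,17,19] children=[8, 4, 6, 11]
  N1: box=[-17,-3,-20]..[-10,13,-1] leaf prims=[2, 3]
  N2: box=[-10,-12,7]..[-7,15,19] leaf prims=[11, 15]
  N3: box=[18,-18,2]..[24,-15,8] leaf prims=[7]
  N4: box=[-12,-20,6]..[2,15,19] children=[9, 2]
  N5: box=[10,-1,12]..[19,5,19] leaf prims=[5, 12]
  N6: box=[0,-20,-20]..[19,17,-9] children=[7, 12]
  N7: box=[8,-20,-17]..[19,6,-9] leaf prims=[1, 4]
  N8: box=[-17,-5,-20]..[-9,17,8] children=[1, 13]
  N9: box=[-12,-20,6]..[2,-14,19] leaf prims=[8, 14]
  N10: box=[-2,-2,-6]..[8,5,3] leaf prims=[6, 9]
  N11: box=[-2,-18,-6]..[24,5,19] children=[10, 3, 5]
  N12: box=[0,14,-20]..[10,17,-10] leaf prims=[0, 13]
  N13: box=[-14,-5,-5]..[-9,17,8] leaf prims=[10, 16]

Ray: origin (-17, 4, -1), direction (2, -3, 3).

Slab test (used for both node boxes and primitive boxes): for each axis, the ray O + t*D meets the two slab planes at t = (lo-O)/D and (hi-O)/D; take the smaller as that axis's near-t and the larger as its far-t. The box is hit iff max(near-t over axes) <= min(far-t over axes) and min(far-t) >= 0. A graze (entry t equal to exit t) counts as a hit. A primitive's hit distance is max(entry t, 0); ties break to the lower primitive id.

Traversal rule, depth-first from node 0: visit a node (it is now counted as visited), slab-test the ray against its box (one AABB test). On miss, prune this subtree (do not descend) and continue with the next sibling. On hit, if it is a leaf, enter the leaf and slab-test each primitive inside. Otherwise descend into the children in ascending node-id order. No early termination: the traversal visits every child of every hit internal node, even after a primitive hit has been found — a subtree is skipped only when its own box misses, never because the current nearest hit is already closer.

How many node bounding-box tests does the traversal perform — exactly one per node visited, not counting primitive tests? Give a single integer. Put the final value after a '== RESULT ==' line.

Trace the traversal:
N0 x:[0,41/2] y:[-13/3,8] z:[-19/3,20/3] -> hit [0,20/3], descend [4, 6, 8, 11]
  N4 x:[5/2,19/2] y:[-11/3,8] z:[7/3,20/3] -> hit [5/2,20/3], descend [2, 9]
    N2 x:[7/2,5] y:[-11/3,16/3] z:[8/3,20/3] -> hit [7/2,5] leaf, test {P11(miss), P15(miss)}
    N9 x:[5/2,19/2] y:[6,8] z:[7/3,20/3] -> hit [6,20/3] leaf, test {P8(miss), P14(miss)}
  N6 x:[17/2,18] y:[-13/3,8] z:[-19/3,-8/3] -> miss, prune
  N8 x:[0,4] y:[-13/3,3] z:[-19/3,3] -> hit [0,3], descend [1, 13]
    N1 x:[0,7/2] y:[-3,7/3] z:[-19/3,0] -> hit [0,0] leaf, test {P2(miss), P3(miss)}
    N13 x:[3/2,4] y:[-13/3,3] z:[-4/3,3] -> hit [3/2,3] leaf, test {P10(miss), P16(miss)}
  N11 x:[15/2,41/2] y:[-1/3,22/3] z:[-5/3,20/3] -> miss, prune

Summary -> nodes [0, 4, 2, 9, 6, 8, 1, 13, 11]; box-tests=9; leaf-entries=4; first=miss

== RESULT ==
9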